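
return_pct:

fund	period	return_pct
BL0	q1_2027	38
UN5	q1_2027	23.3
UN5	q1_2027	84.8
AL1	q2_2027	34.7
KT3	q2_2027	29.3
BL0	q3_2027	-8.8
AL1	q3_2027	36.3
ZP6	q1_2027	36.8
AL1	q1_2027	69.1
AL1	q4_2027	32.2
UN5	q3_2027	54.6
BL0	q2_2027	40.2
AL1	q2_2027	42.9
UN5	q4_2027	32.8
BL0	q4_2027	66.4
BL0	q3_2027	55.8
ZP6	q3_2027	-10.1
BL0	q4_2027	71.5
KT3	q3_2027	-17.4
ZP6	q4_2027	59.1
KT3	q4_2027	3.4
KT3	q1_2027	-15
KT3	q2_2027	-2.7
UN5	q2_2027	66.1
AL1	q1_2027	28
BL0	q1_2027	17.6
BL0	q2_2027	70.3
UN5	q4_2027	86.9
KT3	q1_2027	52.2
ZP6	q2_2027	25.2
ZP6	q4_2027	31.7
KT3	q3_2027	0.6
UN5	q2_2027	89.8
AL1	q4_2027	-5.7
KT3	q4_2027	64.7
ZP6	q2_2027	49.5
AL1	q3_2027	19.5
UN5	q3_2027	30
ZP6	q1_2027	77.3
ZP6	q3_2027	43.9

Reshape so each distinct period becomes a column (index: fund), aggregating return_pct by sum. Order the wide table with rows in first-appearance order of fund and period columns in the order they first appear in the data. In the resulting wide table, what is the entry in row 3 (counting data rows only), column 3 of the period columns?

55.8

With rows in first-appearance order of fund, row 3 is fund=AL1. period columns in first-appearance order: q1_2027, q2_2027, q3_2027, q4_2027; column 3 is q3_2027.
Long rows with fund=AL1, period=q3_2027: 36.3 + 19.5 = 55.8.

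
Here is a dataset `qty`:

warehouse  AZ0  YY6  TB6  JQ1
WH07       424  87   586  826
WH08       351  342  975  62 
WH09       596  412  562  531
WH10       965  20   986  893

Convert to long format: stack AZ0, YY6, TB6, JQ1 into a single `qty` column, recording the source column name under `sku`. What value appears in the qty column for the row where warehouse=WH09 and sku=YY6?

412

Unpivoting turns each (warehouse, wide-column) pair into one long row.
The wide cell at row WH09, column YY6 holds 412, so the long row (WH09, YY6) has qty=412.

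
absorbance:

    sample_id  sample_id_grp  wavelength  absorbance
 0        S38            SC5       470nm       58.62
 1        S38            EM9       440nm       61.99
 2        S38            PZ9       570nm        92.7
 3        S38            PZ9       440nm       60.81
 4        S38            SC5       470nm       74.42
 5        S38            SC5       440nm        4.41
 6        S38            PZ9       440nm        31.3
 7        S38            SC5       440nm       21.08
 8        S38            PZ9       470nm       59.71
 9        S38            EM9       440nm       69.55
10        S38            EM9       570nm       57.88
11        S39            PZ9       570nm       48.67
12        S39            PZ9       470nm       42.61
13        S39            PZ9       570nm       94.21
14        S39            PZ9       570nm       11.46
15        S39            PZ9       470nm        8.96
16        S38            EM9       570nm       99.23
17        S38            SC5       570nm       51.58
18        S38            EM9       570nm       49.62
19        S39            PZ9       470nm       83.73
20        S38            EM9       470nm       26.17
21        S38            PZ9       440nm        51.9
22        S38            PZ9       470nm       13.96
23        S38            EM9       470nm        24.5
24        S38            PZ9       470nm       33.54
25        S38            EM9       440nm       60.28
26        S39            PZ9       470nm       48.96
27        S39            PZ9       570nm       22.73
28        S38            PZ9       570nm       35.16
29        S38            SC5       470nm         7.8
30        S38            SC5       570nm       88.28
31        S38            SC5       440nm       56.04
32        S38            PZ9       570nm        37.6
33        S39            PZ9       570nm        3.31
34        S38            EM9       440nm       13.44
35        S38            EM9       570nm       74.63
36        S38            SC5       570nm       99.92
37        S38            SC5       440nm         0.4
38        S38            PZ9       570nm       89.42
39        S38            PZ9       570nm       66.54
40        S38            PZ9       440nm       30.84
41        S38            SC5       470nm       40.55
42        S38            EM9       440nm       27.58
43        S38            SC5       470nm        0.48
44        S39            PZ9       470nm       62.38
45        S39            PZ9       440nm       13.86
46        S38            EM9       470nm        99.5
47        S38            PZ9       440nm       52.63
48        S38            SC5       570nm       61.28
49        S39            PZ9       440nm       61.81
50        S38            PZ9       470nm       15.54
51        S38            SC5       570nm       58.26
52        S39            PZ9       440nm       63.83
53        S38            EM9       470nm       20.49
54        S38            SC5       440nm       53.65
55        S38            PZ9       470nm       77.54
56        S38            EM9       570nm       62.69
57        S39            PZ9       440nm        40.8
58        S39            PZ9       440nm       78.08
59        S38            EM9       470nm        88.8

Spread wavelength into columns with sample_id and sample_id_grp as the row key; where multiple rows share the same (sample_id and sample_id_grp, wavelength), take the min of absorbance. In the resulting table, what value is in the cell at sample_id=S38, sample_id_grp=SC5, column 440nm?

Rows with sample_id=S38, sample_id_grp=SC5 and wavelength=440nm: absorbance values are 4.41, 21.08, 56.04, 0.4, 53.65.
min(4.41, 21.08, 56.04, 0.4, 53.65) = 0.4.

0.4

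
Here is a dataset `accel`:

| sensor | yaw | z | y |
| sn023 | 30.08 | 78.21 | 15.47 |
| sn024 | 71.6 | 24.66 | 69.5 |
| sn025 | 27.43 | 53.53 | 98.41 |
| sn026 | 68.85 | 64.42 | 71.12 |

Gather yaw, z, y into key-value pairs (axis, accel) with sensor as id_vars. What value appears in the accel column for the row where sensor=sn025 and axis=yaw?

27.43

Unpivoting turns each (sensor, wide-column) pair into one long row.
The wide cell at row sn025, column yaw holds 27.43, so the long row (sn025, yaw) has accel=27.43.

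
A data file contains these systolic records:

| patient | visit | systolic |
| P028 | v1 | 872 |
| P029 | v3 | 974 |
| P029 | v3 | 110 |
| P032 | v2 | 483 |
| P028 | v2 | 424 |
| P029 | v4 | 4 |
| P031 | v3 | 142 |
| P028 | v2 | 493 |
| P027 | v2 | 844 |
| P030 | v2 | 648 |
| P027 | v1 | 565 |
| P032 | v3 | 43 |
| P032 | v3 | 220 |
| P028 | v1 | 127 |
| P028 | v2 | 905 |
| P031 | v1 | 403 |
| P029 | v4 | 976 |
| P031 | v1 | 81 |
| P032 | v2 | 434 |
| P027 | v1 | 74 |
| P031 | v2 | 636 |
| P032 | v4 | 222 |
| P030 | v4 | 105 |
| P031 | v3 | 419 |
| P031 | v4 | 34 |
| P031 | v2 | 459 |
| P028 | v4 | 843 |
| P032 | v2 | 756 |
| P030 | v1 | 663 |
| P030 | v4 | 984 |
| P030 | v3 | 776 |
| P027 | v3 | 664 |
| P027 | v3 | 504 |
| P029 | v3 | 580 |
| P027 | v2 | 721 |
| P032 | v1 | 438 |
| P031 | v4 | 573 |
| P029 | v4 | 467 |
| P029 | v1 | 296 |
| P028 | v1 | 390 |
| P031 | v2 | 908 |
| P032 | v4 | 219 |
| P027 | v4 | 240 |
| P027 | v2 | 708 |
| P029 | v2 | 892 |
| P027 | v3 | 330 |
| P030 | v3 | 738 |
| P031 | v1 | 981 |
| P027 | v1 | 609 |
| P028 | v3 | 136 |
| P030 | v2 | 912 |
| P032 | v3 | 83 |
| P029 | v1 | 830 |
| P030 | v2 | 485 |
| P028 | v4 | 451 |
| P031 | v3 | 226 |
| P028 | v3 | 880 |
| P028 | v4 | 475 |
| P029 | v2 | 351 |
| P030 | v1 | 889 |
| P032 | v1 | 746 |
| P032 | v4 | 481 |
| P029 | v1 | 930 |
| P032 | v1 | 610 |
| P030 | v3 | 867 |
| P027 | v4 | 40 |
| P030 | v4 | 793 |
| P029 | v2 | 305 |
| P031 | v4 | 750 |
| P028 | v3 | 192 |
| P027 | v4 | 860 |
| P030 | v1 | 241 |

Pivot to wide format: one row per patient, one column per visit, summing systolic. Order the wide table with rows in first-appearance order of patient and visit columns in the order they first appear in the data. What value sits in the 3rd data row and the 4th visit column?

922

With rows in first-appearance order of patient, row 3 is patient=P032. visit columns in first-appearance order: v1, v3, v2, v4; column 4 is v4.
Long rows with patient=P032, visit=v4: 222 + 219 + 481 = 922.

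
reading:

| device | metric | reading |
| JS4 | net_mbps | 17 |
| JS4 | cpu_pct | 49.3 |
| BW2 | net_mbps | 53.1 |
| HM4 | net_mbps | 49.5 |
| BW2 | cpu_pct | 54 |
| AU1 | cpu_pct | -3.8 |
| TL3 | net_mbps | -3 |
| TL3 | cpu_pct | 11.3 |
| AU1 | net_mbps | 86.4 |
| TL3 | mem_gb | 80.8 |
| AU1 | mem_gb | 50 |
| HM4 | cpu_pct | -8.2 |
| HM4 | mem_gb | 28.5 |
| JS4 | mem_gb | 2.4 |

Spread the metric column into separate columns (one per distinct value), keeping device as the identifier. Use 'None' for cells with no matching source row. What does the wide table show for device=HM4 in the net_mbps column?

The long row with device=HM4, metric=net_mbps has reading=49.5.

49.5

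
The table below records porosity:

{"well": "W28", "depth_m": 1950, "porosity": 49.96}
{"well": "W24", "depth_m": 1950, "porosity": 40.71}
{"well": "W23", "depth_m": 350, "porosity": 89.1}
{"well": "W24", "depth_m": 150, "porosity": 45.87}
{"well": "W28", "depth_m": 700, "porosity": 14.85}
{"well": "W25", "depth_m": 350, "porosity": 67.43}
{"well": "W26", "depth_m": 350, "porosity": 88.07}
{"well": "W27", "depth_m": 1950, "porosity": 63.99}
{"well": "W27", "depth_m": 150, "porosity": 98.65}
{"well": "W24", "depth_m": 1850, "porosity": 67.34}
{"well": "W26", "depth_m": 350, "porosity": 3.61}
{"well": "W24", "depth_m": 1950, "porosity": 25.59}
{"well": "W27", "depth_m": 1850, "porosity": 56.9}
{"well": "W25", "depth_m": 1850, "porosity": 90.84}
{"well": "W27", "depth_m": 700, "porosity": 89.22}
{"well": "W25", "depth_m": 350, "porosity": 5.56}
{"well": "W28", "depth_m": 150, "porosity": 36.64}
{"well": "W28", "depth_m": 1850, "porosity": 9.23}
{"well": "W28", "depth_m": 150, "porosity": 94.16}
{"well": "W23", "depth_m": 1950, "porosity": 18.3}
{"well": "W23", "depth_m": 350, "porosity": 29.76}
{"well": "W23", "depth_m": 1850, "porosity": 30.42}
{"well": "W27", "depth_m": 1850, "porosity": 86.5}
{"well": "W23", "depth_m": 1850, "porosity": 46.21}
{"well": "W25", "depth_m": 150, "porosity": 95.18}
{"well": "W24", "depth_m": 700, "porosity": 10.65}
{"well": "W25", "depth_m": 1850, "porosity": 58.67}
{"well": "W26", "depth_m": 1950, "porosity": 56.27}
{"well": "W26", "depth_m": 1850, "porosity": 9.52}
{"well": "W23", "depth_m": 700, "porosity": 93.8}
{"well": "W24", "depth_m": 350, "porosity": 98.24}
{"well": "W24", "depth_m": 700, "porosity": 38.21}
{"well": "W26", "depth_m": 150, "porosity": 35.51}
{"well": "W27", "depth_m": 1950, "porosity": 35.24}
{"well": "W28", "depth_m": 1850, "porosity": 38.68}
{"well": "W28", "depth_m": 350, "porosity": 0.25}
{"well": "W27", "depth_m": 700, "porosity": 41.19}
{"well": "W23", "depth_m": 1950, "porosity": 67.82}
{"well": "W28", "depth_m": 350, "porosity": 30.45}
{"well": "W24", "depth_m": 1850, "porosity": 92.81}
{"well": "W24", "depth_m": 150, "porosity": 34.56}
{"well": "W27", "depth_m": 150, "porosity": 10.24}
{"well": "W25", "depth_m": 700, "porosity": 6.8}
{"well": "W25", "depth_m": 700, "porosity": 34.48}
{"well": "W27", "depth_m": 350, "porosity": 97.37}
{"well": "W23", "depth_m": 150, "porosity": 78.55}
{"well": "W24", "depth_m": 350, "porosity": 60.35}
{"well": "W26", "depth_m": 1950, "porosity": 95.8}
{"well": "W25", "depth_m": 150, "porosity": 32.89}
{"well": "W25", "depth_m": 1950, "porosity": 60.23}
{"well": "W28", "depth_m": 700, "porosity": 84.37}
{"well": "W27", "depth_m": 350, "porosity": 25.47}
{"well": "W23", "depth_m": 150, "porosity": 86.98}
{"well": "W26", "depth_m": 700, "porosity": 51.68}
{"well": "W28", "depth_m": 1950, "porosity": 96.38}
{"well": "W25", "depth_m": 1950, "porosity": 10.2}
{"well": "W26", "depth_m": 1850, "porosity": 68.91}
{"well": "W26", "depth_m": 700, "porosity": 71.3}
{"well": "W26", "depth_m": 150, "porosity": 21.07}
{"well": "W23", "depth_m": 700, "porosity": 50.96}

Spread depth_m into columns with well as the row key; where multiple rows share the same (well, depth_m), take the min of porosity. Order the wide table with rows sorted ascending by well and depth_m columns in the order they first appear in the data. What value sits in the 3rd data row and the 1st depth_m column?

10.2

With rows sorted ascending by well, row 3 is well=W25. depth_m columns in first-appearance order: 1950, 350, 150, 700, 1850; column 1 is 1950.
Long rows with well=W25, depth_m=1950: min(60.23, 10.2) = 10.2.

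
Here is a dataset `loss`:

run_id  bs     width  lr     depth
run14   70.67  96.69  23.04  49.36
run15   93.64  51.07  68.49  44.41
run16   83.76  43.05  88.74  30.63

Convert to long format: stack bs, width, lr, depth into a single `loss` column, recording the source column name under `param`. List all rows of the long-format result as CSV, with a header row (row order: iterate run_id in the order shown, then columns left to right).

Each (run_id, column) pair becomes one row: 3 × 4 = 12 rows.
For example, (run14, bs) → loss=70.67.

run_id,param,loss
run14,bs,70.67
run14,width,96.69
run14,lr,23.04
run14,depth,49.36
run15,bs,93.64
run15,width,51.07
run15,lr,68.49
run15,depth,44.41
run16,bs,83.76
run16,width,43.05
run16,lr,88.74
run16,depth,30.63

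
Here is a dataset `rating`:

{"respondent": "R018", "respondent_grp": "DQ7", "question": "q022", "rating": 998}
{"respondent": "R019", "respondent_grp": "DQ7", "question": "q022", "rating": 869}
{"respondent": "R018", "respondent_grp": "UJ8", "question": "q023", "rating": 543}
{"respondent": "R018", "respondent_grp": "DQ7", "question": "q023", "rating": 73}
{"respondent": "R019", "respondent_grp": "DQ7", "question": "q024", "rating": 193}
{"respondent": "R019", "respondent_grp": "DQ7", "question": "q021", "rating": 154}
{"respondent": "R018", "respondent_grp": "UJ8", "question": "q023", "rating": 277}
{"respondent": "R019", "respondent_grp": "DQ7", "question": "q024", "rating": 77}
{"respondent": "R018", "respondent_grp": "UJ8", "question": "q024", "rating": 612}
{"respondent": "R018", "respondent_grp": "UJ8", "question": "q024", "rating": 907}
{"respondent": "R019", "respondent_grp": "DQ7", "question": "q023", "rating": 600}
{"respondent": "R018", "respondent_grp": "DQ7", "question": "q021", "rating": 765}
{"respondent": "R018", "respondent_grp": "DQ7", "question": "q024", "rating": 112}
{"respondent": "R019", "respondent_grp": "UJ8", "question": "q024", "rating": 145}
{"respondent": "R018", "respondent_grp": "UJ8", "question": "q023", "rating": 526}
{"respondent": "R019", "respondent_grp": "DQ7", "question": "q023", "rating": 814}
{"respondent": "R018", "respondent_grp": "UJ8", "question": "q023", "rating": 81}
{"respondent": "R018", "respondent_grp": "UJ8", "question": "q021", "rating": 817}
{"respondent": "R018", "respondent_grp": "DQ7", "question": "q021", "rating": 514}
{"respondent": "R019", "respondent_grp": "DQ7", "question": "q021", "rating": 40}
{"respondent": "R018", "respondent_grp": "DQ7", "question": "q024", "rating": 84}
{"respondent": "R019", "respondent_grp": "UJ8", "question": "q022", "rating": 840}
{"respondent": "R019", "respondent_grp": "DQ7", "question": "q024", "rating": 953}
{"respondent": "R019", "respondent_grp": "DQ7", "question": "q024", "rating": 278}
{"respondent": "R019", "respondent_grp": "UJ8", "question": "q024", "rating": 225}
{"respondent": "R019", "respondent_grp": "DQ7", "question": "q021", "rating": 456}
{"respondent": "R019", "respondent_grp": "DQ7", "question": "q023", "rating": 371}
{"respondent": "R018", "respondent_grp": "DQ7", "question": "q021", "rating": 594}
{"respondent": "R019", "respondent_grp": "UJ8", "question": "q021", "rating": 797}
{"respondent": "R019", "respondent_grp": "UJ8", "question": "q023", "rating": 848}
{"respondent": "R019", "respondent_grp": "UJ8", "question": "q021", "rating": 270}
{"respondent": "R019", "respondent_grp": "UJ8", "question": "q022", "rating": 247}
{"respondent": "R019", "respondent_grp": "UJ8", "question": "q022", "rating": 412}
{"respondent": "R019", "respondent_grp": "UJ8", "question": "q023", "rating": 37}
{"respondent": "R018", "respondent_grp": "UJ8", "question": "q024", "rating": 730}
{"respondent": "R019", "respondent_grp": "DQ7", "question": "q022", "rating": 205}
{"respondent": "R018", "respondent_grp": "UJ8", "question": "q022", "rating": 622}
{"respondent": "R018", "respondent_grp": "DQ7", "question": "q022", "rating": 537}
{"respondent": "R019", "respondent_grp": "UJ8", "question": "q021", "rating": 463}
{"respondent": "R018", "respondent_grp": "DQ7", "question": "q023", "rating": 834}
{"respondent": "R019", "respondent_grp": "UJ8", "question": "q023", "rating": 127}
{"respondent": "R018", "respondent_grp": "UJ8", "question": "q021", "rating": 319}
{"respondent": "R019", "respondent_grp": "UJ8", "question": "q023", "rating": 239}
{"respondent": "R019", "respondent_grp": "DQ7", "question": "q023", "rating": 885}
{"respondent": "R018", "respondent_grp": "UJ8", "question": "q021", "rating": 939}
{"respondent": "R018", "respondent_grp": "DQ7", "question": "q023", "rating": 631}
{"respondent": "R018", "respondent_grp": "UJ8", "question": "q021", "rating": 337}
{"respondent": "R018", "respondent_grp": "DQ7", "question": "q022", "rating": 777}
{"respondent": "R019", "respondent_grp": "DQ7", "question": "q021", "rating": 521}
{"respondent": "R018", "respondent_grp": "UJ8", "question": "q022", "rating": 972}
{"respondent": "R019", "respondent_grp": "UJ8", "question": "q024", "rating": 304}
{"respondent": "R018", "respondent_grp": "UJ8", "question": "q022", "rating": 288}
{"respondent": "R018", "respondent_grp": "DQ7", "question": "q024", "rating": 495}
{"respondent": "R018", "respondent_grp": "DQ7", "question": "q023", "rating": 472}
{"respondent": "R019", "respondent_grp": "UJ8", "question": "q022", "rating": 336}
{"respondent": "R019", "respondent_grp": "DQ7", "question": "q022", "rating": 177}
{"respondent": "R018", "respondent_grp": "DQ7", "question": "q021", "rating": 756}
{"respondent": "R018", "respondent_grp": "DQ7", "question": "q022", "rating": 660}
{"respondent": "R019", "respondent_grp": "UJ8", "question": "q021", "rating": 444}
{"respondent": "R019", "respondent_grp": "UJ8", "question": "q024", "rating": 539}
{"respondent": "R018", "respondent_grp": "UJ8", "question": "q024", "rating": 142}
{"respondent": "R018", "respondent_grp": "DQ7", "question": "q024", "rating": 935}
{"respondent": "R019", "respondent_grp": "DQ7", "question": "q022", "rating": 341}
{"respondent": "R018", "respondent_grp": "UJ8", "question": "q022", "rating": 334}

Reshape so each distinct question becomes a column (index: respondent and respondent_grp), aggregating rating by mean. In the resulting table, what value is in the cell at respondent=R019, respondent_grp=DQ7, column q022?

398

Rows with respondent=R019, respondent_grp=DQ7 and question=q022: rating values are 869, 205, 177, 341.
(869 + 205 + 177 + 341) / 4 = 398.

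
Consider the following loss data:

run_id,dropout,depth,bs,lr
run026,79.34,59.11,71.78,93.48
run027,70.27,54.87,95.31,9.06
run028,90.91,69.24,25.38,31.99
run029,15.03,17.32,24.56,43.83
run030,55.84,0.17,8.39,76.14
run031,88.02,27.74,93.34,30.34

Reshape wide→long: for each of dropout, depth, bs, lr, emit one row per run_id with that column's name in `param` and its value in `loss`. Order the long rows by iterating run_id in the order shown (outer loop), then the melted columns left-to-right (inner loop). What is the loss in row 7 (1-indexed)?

95.31

24 rows total (6 × 4). Row 7: index ⌊(7-1)/4⌋ = 1 into run_id → run027; (7-1) mod 4 = 2 into the melted columns → bs.
So row 7 is (run027, bs, 95.31); loss = 95.31.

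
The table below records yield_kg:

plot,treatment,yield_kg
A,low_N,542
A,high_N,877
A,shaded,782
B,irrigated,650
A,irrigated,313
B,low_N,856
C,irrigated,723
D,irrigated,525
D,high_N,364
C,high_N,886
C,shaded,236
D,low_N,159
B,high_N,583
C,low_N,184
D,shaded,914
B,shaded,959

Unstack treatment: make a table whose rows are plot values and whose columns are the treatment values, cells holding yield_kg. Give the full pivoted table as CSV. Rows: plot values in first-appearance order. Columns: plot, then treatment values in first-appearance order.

plot,low_N,high_N,shaded,irrigated
A,542,877,782,313
B,856,583,959,650
C,184,886,236,723
D,159,364,914,525

Columns: plot plus the 4 distinct treatment values (low_N, high_N, shaded, irrigated).
For example, row A column low_N takes yield_kg=542 from the long row (A, low_N).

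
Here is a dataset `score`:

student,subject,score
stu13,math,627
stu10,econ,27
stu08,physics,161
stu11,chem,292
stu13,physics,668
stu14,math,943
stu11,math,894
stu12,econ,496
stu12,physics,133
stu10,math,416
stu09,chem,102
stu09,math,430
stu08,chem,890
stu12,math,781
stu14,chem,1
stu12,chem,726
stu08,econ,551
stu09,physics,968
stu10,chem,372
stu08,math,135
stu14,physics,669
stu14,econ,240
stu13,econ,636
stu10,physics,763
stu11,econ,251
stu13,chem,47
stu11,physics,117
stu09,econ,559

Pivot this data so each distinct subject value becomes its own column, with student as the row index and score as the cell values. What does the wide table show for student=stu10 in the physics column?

Wide layout: rows indexed by student, columns are the 4 distinct subject values (math, econ, physics, chem).
Cell (student=stu10, subject=physics) draws from the long row where student=stu10 and subject=physics, which has score=763.

763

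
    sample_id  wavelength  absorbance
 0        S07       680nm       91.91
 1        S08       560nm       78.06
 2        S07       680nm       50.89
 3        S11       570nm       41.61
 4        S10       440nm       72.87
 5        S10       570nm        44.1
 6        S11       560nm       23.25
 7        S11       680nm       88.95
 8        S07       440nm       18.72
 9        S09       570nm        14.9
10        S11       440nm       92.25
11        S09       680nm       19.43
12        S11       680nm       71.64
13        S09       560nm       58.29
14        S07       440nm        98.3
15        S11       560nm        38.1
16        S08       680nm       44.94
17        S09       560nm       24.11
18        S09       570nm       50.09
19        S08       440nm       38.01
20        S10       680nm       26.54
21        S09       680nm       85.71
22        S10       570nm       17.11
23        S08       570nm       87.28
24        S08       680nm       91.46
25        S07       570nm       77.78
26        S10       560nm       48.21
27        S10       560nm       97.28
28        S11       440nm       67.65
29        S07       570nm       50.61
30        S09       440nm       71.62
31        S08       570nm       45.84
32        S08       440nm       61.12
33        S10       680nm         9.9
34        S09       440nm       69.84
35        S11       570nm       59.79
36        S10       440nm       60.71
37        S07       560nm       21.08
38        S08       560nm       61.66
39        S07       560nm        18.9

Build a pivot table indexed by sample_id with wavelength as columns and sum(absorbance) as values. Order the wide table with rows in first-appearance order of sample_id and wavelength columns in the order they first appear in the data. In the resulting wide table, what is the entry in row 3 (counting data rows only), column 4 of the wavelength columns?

With rows in first-appearance order of sample_id, row 3 is sample_id=S11. wavelength columns in first-appearance order: 680nm, 560nm, 570nm, 440nm; column 4 is 440nm.
Long rows with sample_id=S11, wavelength=440nm: 92.25 + 67.65 = 159.90.

159.90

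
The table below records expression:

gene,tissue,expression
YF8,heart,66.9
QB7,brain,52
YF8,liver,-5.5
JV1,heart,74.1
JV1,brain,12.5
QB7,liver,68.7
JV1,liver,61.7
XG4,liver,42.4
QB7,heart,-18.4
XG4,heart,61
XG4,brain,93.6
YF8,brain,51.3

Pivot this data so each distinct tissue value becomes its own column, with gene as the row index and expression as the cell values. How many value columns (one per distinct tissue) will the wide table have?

3

3 distinct tissue values: brain, liver, heart.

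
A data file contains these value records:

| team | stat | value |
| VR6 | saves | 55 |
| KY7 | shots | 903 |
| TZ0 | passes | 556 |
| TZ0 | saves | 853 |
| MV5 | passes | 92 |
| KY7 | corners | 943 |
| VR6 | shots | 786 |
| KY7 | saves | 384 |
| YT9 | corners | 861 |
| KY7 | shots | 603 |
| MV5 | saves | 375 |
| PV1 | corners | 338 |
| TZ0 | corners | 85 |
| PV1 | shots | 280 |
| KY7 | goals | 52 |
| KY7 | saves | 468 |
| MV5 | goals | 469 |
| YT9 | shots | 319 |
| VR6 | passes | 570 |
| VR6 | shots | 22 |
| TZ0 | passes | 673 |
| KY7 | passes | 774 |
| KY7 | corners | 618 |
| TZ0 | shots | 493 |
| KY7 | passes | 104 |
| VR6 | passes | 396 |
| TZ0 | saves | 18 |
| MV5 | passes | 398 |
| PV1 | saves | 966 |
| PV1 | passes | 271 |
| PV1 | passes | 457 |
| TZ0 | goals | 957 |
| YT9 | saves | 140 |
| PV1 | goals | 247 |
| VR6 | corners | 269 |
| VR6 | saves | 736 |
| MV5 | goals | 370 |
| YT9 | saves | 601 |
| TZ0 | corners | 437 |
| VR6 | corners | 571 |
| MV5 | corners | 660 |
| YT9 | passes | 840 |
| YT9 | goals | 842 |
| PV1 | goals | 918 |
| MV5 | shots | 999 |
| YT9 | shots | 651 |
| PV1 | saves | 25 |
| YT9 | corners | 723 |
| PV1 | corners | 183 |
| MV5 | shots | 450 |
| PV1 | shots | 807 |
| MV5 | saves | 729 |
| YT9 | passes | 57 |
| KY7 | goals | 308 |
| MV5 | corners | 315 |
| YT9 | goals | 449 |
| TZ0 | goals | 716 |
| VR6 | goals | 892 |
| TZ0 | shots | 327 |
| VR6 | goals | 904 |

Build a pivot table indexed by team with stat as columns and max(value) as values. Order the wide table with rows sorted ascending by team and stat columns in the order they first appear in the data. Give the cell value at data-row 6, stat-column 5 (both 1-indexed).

842

With rows sorted ascending by team, row 6 is team=YT9. stat columns in first-appearance order: saves, shots, passes, corners, goals; column 5 is goals.
Long rows with team=YT9, stat=goals: max(842, 449) = 842.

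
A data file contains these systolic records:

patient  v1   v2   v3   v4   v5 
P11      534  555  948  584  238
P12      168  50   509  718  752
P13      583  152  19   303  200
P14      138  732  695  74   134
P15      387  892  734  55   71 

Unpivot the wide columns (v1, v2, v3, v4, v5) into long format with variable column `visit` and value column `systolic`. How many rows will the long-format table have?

25

5 patient values × 5 melted columns = 25 rows.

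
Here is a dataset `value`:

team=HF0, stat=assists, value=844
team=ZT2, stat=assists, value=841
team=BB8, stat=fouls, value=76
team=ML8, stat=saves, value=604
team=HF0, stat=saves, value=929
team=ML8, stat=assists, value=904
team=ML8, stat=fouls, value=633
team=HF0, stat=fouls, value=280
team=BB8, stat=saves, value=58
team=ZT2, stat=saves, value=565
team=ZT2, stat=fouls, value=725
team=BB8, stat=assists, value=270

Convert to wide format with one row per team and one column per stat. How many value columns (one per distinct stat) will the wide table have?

3

3 distinct stat values: assists, saves, fouls.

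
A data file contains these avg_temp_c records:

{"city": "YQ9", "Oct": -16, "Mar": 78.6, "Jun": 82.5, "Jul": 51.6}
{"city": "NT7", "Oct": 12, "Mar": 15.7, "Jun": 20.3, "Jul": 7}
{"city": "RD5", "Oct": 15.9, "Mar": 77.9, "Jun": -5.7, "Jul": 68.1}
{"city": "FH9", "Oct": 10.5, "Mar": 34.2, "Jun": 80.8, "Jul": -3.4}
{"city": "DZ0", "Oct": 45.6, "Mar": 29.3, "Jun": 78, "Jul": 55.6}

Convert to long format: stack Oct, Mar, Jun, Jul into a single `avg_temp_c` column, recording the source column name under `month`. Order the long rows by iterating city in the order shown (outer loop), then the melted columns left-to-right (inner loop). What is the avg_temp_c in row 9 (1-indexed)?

20 rows total (5 × 4). Row 9: index ⌊(9-1)/4⌋ = 2 into city → RD5; (9-1) mod 4 = 0 into the melted columns → Oct.
So row 9 is (RD5, Oct, 15.9); avg_temp_c = 15.9.

15.9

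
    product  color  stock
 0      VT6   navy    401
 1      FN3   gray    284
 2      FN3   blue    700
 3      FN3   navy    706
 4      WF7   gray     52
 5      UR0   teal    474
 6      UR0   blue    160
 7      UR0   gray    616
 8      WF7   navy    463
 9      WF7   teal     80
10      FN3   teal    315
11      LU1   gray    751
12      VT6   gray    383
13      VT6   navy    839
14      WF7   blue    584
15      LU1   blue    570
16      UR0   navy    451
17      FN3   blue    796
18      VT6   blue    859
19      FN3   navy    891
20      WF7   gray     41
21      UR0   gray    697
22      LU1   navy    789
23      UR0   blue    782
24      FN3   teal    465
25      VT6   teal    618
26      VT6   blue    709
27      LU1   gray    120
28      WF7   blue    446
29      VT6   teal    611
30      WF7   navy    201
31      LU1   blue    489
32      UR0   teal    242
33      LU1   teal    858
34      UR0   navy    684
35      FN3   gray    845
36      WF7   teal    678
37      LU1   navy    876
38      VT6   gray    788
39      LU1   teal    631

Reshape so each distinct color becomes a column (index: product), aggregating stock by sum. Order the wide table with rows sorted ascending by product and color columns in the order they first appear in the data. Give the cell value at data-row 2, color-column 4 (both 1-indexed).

1489

With rows sorted ascending by product, row 2 is product=LU1. color columns in first-appearance order: navy, gray, blue, teal; column 4 is teal.
Long rows with product=LU1, color=teal: 858 + 631 = 1489.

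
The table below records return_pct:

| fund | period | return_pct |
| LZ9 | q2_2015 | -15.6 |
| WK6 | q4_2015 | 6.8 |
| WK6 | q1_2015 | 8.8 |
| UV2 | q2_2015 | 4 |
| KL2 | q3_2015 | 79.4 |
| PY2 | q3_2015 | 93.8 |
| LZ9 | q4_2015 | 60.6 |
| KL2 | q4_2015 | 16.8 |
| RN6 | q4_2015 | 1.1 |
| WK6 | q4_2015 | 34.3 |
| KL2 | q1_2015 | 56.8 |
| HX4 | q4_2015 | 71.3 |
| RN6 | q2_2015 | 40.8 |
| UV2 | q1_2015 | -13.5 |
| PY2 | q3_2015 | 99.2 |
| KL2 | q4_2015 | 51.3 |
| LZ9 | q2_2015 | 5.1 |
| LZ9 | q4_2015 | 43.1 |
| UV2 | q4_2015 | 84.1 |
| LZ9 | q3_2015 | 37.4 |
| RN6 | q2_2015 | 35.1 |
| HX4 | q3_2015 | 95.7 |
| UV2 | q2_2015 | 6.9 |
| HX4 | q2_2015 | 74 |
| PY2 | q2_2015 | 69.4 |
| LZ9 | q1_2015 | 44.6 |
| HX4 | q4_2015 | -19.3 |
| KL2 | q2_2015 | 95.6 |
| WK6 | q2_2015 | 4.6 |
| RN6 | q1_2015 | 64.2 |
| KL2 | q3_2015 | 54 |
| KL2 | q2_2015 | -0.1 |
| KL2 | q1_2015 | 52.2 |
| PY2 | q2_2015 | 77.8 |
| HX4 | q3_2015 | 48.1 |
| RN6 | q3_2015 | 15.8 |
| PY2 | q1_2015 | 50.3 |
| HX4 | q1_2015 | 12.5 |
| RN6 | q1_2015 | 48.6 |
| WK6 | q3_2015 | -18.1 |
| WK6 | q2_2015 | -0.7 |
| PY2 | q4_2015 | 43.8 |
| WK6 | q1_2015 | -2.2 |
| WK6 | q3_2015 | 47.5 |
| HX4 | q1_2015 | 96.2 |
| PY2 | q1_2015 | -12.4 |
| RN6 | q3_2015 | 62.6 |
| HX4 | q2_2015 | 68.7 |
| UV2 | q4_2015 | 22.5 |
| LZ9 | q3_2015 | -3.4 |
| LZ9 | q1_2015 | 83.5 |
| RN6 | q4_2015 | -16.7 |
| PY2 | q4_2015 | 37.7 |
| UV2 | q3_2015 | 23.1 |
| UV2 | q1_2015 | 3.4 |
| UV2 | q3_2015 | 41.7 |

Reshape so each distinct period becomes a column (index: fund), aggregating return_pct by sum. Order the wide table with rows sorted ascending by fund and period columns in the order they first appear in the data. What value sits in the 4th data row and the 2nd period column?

With rows sorted ascending by fund, row 4 is fund=PY2. period columns in first-appearance order: q2_2015, q4_2015, q1_2015, q3_2015; column 2 is q4_2015.
Long rows with fund=PY2, period=q4_2015: 43.8 + 37.7 = 81.5.

81.5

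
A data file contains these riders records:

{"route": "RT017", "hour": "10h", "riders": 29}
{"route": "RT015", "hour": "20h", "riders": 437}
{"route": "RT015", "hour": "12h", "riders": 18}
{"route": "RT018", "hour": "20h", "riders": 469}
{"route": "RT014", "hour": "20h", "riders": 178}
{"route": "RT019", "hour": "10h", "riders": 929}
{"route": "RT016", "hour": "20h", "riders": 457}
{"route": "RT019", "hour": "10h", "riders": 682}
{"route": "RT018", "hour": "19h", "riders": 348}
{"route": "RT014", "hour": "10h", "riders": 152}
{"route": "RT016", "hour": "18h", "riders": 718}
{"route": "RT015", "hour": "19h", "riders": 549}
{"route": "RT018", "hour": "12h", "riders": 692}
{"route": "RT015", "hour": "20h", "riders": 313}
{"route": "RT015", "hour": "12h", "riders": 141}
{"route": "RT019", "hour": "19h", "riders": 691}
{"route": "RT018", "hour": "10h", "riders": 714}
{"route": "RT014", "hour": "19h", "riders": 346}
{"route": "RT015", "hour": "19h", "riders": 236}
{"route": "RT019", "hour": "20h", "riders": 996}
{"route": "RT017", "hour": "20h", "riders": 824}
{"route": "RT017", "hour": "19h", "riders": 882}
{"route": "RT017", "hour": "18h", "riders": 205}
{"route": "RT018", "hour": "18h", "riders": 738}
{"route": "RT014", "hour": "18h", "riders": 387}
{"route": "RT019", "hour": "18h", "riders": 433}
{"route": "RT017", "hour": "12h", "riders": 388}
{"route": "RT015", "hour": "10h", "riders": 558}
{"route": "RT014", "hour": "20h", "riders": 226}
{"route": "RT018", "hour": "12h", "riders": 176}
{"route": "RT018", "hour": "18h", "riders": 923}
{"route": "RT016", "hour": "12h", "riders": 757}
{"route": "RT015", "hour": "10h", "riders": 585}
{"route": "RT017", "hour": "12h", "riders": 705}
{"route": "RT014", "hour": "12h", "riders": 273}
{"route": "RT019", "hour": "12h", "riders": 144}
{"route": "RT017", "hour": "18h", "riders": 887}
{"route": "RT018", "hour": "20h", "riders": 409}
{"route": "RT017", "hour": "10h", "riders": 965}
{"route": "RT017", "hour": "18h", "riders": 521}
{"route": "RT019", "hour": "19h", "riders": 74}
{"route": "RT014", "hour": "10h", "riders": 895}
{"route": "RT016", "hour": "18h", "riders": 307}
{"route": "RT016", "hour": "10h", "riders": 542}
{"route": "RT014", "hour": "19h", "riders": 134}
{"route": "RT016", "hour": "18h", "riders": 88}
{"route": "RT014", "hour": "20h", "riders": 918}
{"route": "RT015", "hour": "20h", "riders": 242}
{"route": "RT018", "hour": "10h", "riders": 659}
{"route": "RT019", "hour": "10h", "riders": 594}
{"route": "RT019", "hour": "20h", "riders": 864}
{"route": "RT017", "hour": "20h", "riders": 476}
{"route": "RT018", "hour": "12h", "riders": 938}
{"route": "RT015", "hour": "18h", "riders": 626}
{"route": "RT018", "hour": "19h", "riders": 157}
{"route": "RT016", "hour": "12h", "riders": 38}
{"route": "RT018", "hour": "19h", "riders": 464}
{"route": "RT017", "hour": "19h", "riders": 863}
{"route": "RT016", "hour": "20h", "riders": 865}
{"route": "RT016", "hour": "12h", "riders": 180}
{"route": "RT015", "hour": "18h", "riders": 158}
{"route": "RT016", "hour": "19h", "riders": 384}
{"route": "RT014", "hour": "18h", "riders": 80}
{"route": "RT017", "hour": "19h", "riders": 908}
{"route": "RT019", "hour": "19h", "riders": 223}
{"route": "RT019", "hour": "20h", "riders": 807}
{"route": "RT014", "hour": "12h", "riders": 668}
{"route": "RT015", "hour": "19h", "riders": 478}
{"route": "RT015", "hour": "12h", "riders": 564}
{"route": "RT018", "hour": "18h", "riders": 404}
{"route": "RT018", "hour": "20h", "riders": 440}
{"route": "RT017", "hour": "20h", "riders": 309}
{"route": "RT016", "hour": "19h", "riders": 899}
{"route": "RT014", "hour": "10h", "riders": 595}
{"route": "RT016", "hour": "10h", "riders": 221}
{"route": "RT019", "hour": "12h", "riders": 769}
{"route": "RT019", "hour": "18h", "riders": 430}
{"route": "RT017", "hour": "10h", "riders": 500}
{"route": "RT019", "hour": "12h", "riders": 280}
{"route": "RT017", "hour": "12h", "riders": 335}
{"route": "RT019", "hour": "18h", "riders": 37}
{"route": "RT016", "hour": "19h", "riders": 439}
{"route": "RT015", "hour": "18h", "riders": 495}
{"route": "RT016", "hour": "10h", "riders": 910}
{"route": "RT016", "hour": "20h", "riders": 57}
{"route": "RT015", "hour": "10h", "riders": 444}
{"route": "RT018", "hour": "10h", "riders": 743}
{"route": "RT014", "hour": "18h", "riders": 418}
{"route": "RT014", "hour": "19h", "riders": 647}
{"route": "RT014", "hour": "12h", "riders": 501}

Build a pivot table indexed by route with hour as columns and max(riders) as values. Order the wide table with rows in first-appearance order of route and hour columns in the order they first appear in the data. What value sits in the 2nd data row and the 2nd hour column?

With rows in first-appearance order of route, row 2 is route=RT015. hour columns in first-appearance order: 10h, 20h, 12h, 19h, 18h; column 2 is 20h.
Long rows with route=RT015, hour=20h: max(437, 313, 242) = 437.

437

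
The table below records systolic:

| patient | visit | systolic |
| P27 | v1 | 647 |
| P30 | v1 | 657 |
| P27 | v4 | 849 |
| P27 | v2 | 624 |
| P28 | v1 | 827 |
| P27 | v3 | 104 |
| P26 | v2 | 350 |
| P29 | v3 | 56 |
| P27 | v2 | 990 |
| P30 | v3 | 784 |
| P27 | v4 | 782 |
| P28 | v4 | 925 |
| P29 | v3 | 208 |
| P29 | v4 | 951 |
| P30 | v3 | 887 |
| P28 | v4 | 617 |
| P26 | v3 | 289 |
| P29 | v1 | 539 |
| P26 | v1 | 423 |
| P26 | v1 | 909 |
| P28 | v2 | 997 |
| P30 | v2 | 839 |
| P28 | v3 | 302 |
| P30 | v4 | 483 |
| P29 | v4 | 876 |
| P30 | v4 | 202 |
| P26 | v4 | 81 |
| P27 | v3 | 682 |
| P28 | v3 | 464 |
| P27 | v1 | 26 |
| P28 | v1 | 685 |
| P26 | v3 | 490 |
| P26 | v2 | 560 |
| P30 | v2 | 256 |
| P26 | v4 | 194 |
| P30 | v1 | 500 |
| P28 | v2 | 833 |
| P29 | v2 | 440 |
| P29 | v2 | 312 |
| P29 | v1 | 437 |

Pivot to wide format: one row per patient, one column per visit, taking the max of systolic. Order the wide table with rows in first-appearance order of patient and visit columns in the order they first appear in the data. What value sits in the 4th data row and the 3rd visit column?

560

With rows in first-appearance order of patient, row 4 is patient=P26. visit columns in first-appearance order: v1, v4, v2, v3; column 3 is v2.
Long rows with patient=P26, visit=v2: max(350, 560) = 560.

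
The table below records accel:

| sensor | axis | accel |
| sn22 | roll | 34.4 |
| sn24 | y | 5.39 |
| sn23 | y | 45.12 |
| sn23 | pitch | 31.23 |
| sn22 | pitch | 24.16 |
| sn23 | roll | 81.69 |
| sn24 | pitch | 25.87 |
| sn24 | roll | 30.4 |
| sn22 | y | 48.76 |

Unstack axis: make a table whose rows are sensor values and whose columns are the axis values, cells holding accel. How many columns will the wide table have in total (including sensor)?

4

1 column for sensor plus 3 distinct axis values → 4 columns.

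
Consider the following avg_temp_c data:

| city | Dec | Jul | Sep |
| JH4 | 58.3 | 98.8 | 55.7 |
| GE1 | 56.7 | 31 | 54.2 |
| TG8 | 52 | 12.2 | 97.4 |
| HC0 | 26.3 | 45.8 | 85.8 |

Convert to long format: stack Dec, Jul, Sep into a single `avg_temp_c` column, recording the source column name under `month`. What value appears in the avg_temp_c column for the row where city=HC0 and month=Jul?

Unpivoting turns each (city, wide-column) pair into one long row.
The wide cell at row HC0, column Jul holds 45.8, so the long row (HC0, Jul) has avg_temp_c=45.8.

45.8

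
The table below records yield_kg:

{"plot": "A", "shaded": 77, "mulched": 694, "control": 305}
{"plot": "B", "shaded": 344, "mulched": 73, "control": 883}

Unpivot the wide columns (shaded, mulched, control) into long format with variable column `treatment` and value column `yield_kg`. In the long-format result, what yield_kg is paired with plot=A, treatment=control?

Unpivoting turns each (plot, wide-column) pair into one long row.
The wide cell at row A, column control holds 305, so the long row (A, control) has yield_kg=305.

305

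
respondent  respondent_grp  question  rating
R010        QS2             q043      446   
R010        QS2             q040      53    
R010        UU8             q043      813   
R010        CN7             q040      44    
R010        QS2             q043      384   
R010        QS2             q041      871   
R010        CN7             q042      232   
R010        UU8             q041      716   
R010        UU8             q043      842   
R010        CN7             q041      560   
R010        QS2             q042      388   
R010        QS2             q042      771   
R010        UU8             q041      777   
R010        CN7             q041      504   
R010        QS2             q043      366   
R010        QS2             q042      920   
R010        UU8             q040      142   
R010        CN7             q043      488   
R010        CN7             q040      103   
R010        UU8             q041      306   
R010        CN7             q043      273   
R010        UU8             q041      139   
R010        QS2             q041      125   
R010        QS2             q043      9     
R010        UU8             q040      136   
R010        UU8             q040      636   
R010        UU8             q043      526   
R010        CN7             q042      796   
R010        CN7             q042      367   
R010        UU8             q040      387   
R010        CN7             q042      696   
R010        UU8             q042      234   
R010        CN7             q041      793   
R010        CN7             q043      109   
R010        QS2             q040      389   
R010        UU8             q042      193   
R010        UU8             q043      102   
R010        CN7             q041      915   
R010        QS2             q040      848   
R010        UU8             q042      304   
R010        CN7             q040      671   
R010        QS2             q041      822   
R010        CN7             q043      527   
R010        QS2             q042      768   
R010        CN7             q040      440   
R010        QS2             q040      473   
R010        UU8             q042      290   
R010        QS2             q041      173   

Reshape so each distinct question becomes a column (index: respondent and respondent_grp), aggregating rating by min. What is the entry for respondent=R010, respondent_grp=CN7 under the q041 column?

Rows with respondent=R010, respondent_grp=CN7 and question=q041: rating values are 560, 504, 793, 915.
min(560, 504, 793, 915) = 504.

504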